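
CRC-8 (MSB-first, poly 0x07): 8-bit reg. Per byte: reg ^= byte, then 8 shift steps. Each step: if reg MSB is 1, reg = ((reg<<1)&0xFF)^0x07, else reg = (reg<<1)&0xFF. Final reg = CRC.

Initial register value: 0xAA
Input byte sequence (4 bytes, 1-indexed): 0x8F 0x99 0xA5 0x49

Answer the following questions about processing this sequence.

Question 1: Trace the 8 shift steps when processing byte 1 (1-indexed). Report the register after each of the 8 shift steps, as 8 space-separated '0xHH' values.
Register before byte 1: 0xAA
After XOR with byte 0x8F: 0x25

Answer: 0x4A 0x94 0x2F 0x5E 0xBC 0x7F 0xFE 0xFB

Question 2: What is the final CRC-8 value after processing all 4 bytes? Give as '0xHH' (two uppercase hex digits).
Answer: 0xB2

Derivation:
After byte 1 (0x8F): reg=0xFB
After byte 2 (0x99): reg=0x29
After byte 3 (0xA5): reg=0xAD
After byte 4 (0x49): reg=0xB2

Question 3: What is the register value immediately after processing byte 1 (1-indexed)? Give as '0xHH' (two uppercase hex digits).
Answer: 0xFB

Derivation:
After byte 1 (0x8F): reg=0xFB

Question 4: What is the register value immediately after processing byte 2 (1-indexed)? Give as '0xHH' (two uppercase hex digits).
Answer: 0x29

Derivation:
After byte 1 (0x8F): reg=0xFB
After byte 2 (0x99): reg=0x29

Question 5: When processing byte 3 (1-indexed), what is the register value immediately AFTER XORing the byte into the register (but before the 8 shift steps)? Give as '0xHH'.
Answer: 0x8C

Derivation:
Register before byte 3: 0x29
Byte 3: 0xA5
0x29 XOR 0xA5 = 0x8C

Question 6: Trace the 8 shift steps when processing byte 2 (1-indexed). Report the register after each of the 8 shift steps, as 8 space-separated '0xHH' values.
Answer: 0xC4 0x8F 0x19 0x32 0x64 0xC8 0x97 0x29

Derivation:
After byte 1 (0x8F): reg=0xFB
Register before byte 2: 0xFB
After XOR with byte 0x99: 0x62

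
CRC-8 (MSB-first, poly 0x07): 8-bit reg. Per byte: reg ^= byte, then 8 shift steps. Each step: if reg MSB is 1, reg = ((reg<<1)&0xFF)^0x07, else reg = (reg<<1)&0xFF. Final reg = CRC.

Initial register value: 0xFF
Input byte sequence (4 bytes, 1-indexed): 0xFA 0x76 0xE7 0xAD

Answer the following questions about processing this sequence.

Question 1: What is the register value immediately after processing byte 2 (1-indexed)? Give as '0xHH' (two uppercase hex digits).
After byte 1 (0xFA): reg=0x1B
After byte 2 (0x76): reg=0x04

Answer: 0x04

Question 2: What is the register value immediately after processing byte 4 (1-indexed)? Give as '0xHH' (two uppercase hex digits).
After byte 1 (0xFA): reg=0x1B
After byte 2 (0x76): reg=0x04
After byte 3 (0xE7): reg=0xA7
After byte 4 (0xAD): reg=0x36

Answer: 0x36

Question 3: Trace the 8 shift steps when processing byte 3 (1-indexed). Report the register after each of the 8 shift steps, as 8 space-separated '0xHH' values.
Answer: 0xC1 0x85 0x0D 0x1A 0x34 0x68 0xD0 0xA7

Derivation:
After byte 1 (0xFA): reg=0x1B
After byte 2 (0x76): reg=0x04
Register before byte 3: 0x04
After XOR with byte 0xE7: 0xE3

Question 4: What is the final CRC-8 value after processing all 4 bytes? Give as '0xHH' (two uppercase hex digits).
After byte 1 (0xFA): reg=0x1B
After byte 2 (0x76): reg=0x04
After byte 3 (0xE7): reg=0xA7
After byte 4 (0xAD): reg=0x36

Answer: 0x36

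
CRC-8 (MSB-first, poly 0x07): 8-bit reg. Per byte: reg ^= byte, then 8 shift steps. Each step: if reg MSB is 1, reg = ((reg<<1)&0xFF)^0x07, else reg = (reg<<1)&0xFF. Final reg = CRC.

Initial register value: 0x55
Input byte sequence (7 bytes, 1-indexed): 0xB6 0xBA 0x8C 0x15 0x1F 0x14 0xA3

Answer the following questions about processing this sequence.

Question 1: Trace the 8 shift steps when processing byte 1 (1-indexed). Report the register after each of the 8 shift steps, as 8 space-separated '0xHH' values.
Answer: 0xC1 0x85 0x0D 0x1A 0x34 0x68 0xD0 0xA7

Derivation:
Register before byte 1: 0x55
After XOR with byte 0xB6: 0xE3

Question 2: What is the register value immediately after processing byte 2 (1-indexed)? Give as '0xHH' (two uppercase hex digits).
Answer: 0x53

Derivation:
After byte 1 (0xB6): reg=0xA7
After byte 2 (0xBA): reg=0x53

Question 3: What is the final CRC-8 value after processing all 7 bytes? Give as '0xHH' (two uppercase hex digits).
Answer: 0xF2

Derivation:
After byte 1 (0xB6): reg=0xA7
After byte 2 (0xBA): reg=0x53
After byte 3 (0x8C): reg=0x13
After byte 4 (0x15): reg=0x12
After byte 5 (0x1F): reg=0x23
After byte 6 (0x14): reg=0x85
After byte 7 (0xA3): reg=0xF2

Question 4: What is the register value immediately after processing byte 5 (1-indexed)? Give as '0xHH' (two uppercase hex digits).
After byte 1 (0xB6): reg=0xA7
After byte 2 (0xBA): reg=0x53
After byte 3 (0x8C): reg=0x13
After byte 4 (0x15): reg=0x12
After byte 5 (0x1F): reg=0x23

Answer: 0x23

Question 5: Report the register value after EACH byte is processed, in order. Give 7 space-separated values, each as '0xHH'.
0xA7 0x53 0x13 0x12 0x23 0x85 0xF2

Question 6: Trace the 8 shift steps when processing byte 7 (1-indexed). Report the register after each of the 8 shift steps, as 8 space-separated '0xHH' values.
After byte 1 (0xB6): reg=0xA7
After byte 2 (0xBA): reg=0x53
After byte 3 (0x8C): reg=0x13
After byte 4 (0x15): reg=0x12
After byte 5 (0x1F): reg=0x23
After byte 6 (0x14): reg=0x85
Register before byte 7: 0x85
After XOR with byte 0xA3: 0x26

Answer: 0x4C 0x98 0x37 0x6E 0xDC 0xBF 0x79 0xF2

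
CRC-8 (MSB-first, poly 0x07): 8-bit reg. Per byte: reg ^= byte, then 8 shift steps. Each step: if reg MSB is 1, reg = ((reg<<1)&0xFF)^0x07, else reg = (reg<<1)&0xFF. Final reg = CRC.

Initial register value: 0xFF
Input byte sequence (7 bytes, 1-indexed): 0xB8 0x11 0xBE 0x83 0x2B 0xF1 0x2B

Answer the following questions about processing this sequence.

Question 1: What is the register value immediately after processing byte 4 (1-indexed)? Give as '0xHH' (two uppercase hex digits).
After byte 1 (0xB8): reg=0xD2
After byte 2 (0x11): reg=0x47
After byte 3 (0xBE): reg=0xE1
After byte 4 (0x83): reg=0x29

Answer: 0x29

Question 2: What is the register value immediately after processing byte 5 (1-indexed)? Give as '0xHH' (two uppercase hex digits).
After byte 1 (0xB8): reg=0xD2
After byte 2 (0x11): reg=0x47
After byte 3 (0xBE): reg=0xE1
After byte 4 (0x83): reg=0x29
After byte 5 (0x2B): reg=0x0E

Answer: 0x0E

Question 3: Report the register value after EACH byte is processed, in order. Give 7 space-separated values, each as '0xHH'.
0xD2 0x47 0xE1 0x29 0x0E 0xF3 0x06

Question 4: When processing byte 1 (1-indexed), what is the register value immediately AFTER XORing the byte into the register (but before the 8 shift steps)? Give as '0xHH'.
Answer: 0x47

Derivation:
Register before byte 1: 0xFF
Byte 1: 0xB8
0xFF XOR 0xB8 = 0x47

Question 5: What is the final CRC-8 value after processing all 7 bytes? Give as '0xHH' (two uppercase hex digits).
Answer: 0x06

Derivation:
After byte 1 (0xB8): reg=0xD2
After byte 2 (0x11): reg=0x47
After byte 3 (0xBE): reg=0xE1
After byte 4 (0x83): reg=0x29
After byte 5 (0x2B): reg=0x0E
After byte 6 (0xF1): reg=0xF3
After byte 7 (0x2B): reg=0x06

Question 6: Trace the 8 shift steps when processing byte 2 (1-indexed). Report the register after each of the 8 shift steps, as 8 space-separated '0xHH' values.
Answer: 0x81 0x05 0x0A 0x14 0x28 0x50 0xA0 0x47

Derivation:
After byte 1 (0xB8): reg=0xD2
Register before byte 2: 0xD2
After XOR with byte 0x11: 0xC3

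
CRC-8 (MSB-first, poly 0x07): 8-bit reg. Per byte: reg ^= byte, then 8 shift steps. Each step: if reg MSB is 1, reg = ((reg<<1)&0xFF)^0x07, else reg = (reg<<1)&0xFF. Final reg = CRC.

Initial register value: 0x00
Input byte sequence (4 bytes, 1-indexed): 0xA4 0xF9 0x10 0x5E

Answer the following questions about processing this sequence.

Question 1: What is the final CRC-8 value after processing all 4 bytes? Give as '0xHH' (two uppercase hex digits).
Answer: 0x3B

Derivation:
After byte 1 (0xA4): reg=0x75
After byte 2 (0xF9): reg=0xAD
After byte 3 (0x10): reg=0x3A
After byte 4 (0x5E): reg=0x3B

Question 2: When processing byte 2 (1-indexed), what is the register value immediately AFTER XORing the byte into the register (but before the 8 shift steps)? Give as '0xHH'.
Answer: 0x8C

Derivation:
Register before byte 2: 0x75
Byte 2: 0xF9
0x75 XOR 0xF9 = 0x8C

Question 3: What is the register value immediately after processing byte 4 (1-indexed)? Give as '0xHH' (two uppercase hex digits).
After byte 1 (0xA4): reg=0x75
After byte 2 (0xF9): reg=0xAD
After byte 3 (0x10): reg=0x3A
After byte 4 (0x5E): reg=0x3B

Answer: 0x3B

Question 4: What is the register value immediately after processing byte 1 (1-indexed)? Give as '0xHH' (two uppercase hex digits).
After byte 1 (0xA4): reg=0x75

Answer: 0x75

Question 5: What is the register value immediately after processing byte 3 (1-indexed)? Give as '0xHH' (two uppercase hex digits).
After byte 1 (0xA4): reg=0x75
After byte 2 (0xF9): reg=0xAD
After byte 3 (0x10): reg=0x3A

Answer: 0x3A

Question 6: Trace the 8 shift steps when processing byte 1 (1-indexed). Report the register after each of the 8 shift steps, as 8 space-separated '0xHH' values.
Register before byte 1: 0x00
After XOR with byte 0xA4: 0xA4

Answer: 0x4F 0x9E 0x3B 0x76 0xEC 0xDF 0xB9 0x75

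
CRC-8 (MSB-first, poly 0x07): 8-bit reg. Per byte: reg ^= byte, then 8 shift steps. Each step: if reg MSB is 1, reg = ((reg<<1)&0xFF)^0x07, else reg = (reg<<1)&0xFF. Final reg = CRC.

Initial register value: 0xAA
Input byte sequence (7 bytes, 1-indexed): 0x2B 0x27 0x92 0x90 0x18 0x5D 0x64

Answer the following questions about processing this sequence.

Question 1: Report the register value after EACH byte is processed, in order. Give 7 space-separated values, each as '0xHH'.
0x8E 0x56 0x52 0x40 0x8F 0x30 0xAB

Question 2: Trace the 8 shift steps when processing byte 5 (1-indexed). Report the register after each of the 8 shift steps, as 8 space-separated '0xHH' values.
Answer: 0xB0 0x67 0xCE 0x9B 0x31 0x62 0xC4 0x8F

Derivation:
After byte 1 (0x2B): reg=0x8E
After byte 2 (0x27): reg=0x56
After byte 3 (0x92): reg=0x52
After byte 4 (0x90): reg=0x40
Register before byte 5: 0x40
After XOR with byte 0x18: 0x58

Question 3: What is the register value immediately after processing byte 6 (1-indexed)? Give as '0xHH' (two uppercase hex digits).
After byte 1 (0x2B): reg=0x8E
After byte 2 (0x27): reg=0x56
After byte 3 (0x92): reg=0x52
After byte 4 (0x90): reg=0x40
After byte 5 (0x18): reg=0x8F
After byte 6 (0x5D): reg=0x30

Answer: 0x30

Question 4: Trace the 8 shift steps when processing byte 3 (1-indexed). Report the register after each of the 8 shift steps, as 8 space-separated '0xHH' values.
After byte 1 (0x2B): reg=0x8E
After byte 2 (0x27): reg=0x56
Register before byte 3: 0x56
After XOR with byte 0x92: 0xC4

Answer: 0x8F 0x19 0x32 0x64 0xC8 0x97 0x29 0x52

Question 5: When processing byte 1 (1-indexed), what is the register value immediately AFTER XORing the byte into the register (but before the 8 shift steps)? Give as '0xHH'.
Register before byte 1: 0xAA
Byte 1: 0x2B
0xAA XOR 0x2B = 0x81

Answer: 0x81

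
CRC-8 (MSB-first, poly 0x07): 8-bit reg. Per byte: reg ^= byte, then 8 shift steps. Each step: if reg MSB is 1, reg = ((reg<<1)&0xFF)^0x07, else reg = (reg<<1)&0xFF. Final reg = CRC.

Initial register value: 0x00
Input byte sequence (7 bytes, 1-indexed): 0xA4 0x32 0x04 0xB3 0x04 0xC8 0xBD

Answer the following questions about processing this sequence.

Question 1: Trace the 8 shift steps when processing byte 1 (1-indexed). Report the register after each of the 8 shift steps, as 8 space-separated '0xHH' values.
Answer: 0x4F 0x9E 0x3B 0x76 0xEC 0xDF 0xB9 0x75

Derivation:
Register before byte 1: 0x00
After XOR with byte 0xA4: 0xA4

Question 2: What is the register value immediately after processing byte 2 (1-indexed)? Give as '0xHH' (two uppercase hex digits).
Answer: 0xD2

Derivation:
After byte 1 (0xA4): reg=0x75
After byte 2 (0x32): reg=0xD2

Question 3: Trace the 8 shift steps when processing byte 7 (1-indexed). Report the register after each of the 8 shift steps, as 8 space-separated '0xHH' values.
Answer: 0xE2 0xC3 0x81 0x05 0x0A 0x14 0x28 0x50

Derivation:
After byte 1 (0xA4): reg=0x75
After byte 2 (0x32): reg=0xD2
After byte 3 (0x04): reg=0x2C
After byte 4 (0xB3): reg=0xD4
After byte 5 (0x04): reg=0x3E
After byte 6 (0xC8): reg=0xCC
Register before byte 7: 0xCC
After XOR with byte 0xBD: 0x71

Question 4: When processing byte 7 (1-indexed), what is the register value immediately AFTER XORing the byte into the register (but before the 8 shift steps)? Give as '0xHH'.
Register before byte 7: 0xCC
Byte 7: 0xBD
0xCC XOR 0xBD = 0x71

Answer: 0x71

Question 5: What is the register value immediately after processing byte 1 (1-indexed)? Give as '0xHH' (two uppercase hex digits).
After byte 1 (0xA4): reg=0x75

Answer: 0x75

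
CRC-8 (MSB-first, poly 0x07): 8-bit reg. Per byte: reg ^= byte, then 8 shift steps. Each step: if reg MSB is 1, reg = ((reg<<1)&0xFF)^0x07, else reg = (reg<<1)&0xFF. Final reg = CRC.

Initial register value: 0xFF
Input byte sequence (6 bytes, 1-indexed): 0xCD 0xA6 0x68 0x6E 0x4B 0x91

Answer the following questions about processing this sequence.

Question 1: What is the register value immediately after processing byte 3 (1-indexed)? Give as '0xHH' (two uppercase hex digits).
Answer: 0x4E

Derivation:
After byte 1 (0xCD): reg=0x9E
After byte 2 (0xA6): reg=0xA8
After byte 3 (0x68): reg=0x4E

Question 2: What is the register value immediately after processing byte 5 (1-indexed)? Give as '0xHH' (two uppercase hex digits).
Answer: 0x58

Derivation:
After byte 1 (0xCD): reg=0x9E
After byte 2 (0xA6): reg=0xA8
After byte 3 (0x68): reg=0x4E
After byte 4 (0x6E): reg=0xE0
After byte 5 (0x4B): reg=0x58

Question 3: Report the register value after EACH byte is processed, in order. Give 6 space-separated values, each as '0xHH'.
0x9E 0xA8 0x4E 0xE0 0x58 0x71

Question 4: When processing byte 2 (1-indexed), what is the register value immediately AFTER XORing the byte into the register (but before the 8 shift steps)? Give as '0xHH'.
Register before byte 2: 0x9E
Byte 2: 0xA6
0x9E XOR 0xA6 = 0x38

Answer: 0x38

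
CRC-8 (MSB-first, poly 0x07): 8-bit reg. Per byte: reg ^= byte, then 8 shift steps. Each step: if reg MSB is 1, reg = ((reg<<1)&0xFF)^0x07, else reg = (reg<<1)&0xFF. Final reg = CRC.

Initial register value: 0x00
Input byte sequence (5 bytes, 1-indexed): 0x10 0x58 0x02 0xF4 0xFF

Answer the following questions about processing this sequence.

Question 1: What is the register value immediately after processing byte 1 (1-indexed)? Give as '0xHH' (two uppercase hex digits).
After byte 1 (0x10): reg=0x70

Answer: 0x70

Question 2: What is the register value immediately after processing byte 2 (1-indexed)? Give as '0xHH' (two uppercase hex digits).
Answer: 0xD8

Derivation:
After byte 1 (0x10): reg=0x70
After byte 2 (0x58): reg=0xD8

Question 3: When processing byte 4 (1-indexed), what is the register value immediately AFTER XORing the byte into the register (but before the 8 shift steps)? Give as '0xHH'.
Answer: 0xFC

Derivation:
Register before byte 4: 0x08
Byte 4: 0xF4
0x08 XOR 0xF4 = 0xFC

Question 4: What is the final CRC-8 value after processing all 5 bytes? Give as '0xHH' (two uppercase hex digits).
After byte 1 (0x10): reg=0x70
After byte 2 (0x58): reg=0xD8
After byte 3 (0x02): reg=0x08
After byte 4 (0xF4): reg=0xFA
After byte 5 (0xFF): reg=0x1B

Answer: 0x1B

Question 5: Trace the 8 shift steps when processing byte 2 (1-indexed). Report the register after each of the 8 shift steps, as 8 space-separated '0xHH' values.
After byte 1 (0x10): reg=0x70
Register before byte 2: 0x70
After XOR with byte 0x58: 0x28

Answer: 0x50 0xA0 0x47 0x8E 0x1B 0x36 0x6C 0xD8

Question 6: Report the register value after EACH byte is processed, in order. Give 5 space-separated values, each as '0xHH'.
0x70 0xD8 0x08 0xFA 0x1B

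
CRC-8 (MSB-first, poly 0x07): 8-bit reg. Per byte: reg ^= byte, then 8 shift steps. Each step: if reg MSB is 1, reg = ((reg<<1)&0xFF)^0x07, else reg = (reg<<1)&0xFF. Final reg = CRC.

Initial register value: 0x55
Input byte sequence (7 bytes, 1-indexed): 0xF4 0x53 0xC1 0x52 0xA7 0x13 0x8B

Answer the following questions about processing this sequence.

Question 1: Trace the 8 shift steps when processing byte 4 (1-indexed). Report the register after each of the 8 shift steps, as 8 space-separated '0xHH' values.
Answer: 0x16 0x2C 0x58 0xB0 0x67 0xCE 0x9B 0x31

Derivation:
After byte 1 (0xF4): reg=0x6E
After byte 2 (0x53): reg=0xB3
After byte 3 (0xC1): reg=0x59
Register before byte 4: 0x59
After XOR with byte 0x52: 0x0B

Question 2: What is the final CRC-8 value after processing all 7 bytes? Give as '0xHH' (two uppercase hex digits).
After byte 1 (0xF4): reg=0x6E
After byte 2 (0x53): reg=0xB3
After byte 3 (0xC1): reg=0x59
After byte 4 (0x52): reg=0x31
After byte 5 (0xA7): reg=0xEB
After byte 6 (0x13): reg=0xE6
After byte 7 (0x8B): reg=0x04

Answer: 0x04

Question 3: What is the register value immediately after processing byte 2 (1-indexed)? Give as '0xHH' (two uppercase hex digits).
Answer: 0xB3

Derivation:
After byte 1 (0xF4): reg=0x6E
After byte 2 (0x53): reg=0xB3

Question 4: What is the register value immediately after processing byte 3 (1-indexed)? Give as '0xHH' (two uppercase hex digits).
After byte 1 (0xF4): reg=0x6E
After byte 2 (0x53): reg=0xB3
After byte 3 (0xC1): reg=0x59

Answer: 0x59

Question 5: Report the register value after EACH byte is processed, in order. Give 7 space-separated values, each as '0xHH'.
0x6E 0xB3 0x59 0x31 0xEB 0xE6 0x04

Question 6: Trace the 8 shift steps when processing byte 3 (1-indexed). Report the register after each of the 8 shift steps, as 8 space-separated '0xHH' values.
Answer: 0xE4 0xCF 0x99 0x35 0x6A 0xD4 0xAF 0x59

Derivation:
After byte 1 (0xF4): reg=0x6E
After byte 2 (0x53): reg=0xB3
Register before byte 3: 0xB3
After XOR with byte 0xC1: 0x72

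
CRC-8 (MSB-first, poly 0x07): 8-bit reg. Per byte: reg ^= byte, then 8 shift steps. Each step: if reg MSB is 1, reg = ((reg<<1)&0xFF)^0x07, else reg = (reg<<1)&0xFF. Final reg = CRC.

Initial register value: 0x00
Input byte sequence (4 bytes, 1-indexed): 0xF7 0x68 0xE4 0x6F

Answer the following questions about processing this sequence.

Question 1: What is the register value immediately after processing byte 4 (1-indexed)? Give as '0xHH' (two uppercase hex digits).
After byte 1 (0xF7): reg=0xCB
After byte 2 (0x68): reg=0x60
After byte 3 (0xE4): reg=0x95
After byte 4 (0x6F): reg=0xE8

Answer: 0xE8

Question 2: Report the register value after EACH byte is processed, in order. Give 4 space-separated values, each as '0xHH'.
0xCB 0x60 0x95 0xE8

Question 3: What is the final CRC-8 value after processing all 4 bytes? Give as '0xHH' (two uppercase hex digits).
After byte 1 (0xF7): reg=0xCB
After byte 2 (0x68): reg=0x60
After byte 3 (0xE4): reg=0x95
After byte 4 (0x6F): reg=0xE8

Answer: 0xE8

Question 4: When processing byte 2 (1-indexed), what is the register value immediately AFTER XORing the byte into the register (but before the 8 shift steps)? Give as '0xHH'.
Register before byte 2: 0xCB
Byte 2: 0x68
0xCB XOR 0x68 = 0xA3

Answer: 0xA3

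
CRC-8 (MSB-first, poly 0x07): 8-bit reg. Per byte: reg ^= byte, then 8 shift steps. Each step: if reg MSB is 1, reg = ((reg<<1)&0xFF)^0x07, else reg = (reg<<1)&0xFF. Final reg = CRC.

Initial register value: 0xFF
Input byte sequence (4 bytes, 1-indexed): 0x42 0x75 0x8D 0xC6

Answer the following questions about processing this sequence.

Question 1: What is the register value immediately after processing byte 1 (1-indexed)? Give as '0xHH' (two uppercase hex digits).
Answer: 0x3A

Derivation:
After byte 1 (0x42): reg=0x3A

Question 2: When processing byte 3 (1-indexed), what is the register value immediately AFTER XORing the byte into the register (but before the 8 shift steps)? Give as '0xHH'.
Register before byte 3: 0xEA
Byte 3: 0x8D
0xEA XOR 0x8D = 0x67

Answer: 0x67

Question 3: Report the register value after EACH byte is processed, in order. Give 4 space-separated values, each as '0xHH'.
0x3A 0xEA 0x32 0xC2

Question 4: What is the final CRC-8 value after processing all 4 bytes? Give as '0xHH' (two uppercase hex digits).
Answer: 0xC2

Derivation:
After byte 1 (0x42): reg=0x3A
After byte 2 (0x75): reg=0xEA
After byte 3 (0x8D): reg=0x32
After byte 4 (0xC6): reg=0xC2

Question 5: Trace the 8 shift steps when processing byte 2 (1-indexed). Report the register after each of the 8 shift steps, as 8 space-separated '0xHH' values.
After byte 1 (0x42): reg=0x3A
Register before byte 2: 0x3A
After XOR with byte 0x75: 0x4F

Answer: 0x9E 0x3B 0x76 0xEC 0xDF 0xB9 0x75 0xEA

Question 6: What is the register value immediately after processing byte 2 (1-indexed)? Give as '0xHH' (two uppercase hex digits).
After byte 1 (0x42): reg=0x3A
After byte 2 (0x75): reg=0xEA

Answer: 0xEA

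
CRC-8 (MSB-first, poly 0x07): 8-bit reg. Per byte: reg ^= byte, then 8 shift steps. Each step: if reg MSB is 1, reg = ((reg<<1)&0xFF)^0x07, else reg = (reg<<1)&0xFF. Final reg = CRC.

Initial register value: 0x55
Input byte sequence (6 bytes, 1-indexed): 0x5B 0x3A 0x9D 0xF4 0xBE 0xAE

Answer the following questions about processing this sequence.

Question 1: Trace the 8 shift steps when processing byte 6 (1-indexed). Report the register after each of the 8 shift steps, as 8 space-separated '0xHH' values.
After byte 1 (0x5B): reg=0x2A
After byte 2 (0x3A): reg=0x70
After byte 3 (0x9D): reg=0x8D
After byte 4 (0xF4): reg=0x68
After byte 5 (0xBE): reg=0x2C
Register before byte 6: 0x2C
After XOR with byte 0xAE: 0x82

Answer: 0x03 0x06 0x0C 0x18 0x30 0x60 0xC0 0x87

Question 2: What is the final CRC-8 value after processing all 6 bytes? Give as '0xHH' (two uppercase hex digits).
Answer: 0x87

Derivation:
After byte 1 (0x5B): reg=0x2A
After byte 2 (0x3A): reg=0x70
After byte 3 (0x9D): reg=0x8D
After byte 4 (0xF4): reg=0x68
After byte 5 (0xBE): reg=0x2C
After byte 6 (0xAE): reg=0x87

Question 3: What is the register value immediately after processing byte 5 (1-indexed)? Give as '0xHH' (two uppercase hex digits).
Answer: 0x2C

Derivation:
After byte 1 (0x5B): reg=0x2A
After byte 2 (0x3A): reg=0x70
After byte 3 (0x9D): reg=0x8D
After byte 4 (0xF4): reg=0x68
After byte 5 (0xBE): reg=0x2C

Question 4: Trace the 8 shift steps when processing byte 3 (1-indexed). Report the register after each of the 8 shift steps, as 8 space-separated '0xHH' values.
After byte 1 (0x5B): reg=0x2A
After byte 2 (0x3A): reg=0x70
Register before byte 3: 0x70
After XOR with byte 0x9D: 0xED

Answer: 0xDD 0xBD 0x7D 0xFA 0xF3 0xE1 0xC5 0x8D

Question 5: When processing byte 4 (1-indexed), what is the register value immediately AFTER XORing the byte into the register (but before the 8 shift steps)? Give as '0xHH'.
Answer: 0x79

Derivation:
Register before byte 4: 0x8D
Byte 4: 0xF4
0x8D XOR 0xF4 = 0x79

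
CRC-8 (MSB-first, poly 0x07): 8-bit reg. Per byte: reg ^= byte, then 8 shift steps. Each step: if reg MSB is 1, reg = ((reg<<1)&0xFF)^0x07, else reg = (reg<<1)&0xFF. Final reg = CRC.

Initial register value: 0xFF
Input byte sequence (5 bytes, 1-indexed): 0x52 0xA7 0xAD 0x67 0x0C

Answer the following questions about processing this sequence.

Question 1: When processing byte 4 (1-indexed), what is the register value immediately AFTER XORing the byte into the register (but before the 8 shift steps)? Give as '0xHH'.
Answer: 0x87

Derivation:
Register before byte 4: 0xE0
Byte 4: 0x67
0xE0 XOR 0x67 = 0x87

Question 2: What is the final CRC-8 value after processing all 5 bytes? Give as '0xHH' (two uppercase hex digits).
After byte 1 (0x52): reg=0x4A
After byte 2 (0xA7): reg=0x8D
After byte 3 (0xAD): reg=0xE0
After byte 4 (0x67): reg=0x9C
After byte 5 (0x0C): reg=0xF9

Answer: 0xF9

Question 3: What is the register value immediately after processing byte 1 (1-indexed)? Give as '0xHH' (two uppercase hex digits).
After byte 1 (0x52): reg=0x4A

Answer: 0x4A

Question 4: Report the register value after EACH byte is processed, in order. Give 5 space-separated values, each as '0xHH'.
0x4A 0x8D 0xE0 0x9C 0xF9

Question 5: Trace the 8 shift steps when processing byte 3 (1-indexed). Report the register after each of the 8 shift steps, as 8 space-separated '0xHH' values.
After byte 1 (0x52): reg=0x4A
After byte 2 (0xA7): reg=0x8D
Register before byte 3: 0x8D
After XOR with byte 0xAD: 0x20

Answer: 0x40 0x80 0x07 0x0E 0x1C 0x38 0x70 0xE0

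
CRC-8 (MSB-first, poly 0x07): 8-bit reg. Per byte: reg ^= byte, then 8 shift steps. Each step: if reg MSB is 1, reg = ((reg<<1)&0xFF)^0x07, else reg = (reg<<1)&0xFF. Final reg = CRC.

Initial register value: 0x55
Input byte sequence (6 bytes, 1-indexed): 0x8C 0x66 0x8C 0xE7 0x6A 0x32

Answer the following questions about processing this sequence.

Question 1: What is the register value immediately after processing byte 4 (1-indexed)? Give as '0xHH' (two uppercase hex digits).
Answer: 0x22

Derivation:
After byte 1 (0x8C): reg=0x01
After byte 2 (0x66): reg=0x32
After byte 3 (0x8C): reg=0x33
After byte 4 (0xE7): reg=0x22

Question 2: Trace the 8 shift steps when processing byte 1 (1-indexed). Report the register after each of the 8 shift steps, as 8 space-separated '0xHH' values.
Register before byte 1: 0x55
After XOR with byte 0x8C: 0xD9

Answer: 0xB5 0x6D 0xDA 0xB3 0x61 0xC2 0x83 0x01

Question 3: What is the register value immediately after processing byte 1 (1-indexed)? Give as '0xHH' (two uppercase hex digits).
After byte 1 (0x8C): reg=0x01

Answer: 0x01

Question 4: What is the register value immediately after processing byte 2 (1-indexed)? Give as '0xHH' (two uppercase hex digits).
After byte 1 (0x8C): reg=0x01
After byte 2 (0x66): reg=0x32

Answer: 0x32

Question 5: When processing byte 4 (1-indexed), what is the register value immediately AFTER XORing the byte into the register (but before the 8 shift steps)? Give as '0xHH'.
Answer: 0xD4

Derivation:
Register before byte 4: 0x33
Byte 4: 0xE7
0x33 XOR 0xE7 = 0xD4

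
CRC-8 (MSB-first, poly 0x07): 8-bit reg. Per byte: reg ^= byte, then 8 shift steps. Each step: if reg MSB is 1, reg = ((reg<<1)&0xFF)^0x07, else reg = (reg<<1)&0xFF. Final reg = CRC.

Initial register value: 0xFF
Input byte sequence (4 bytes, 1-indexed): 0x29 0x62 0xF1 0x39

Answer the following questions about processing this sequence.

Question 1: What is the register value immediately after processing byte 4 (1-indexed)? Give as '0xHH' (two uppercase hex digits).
After byte 1 (0x29): reg=0x2C
After byte 2 (0x62): reg=0xED
After byte 3 (0xF1): reg=0x54
After byte 4 (0x39): reg=0x04

Answer: 0x04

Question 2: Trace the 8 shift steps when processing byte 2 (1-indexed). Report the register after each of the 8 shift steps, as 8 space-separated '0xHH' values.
After byte 1 (0x29): reg=0x2C
Register before byte 2: 0x2C
After XOR with byte 0x62: 0x4E

Answer: 0x9C 0x3F 0x7E 0xFC 0xFF 0xF9 0xF5 0xED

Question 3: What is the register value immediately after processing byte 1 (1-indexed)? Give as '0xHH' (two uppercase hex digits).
After byte 1 (0x29): reg=0x2C

Answer: 0x2C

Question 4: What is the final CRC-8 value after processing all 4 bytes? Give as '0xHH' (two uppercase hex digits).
After byte 1 (0x29): reg=0x2C
After byte 2 (0x62): reg=0xED
After byte 3 (0xF1): reg=0x54
After byte 4 (0x39): reg=0x04

Answer: 0x04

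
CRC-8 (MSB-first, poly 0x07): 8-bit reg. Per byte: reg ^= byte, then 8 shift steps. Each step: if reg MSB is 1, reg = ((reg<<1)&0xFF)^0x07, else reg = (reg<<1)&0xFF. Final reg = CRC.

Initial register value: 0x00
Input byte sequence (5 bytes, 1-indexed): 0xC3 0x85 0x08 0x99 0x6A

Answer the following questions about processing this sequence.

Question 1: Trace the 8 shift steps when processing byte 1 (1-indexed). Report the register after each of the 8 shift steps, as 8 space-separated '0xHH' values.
Register before byte 1: 0x00
After XOR with byte 0xC3: 0xC3

Answer: 0x81 0x05 0x0A 0x14 0x28 0x50 0xA0 0x47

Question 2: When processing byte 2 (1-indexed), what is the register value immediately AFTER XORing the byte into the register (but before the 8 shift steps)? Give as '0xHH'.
Answer: 0xC2

Derivation:
Register before byte 2: 0x47
Byte 2: 0x85
0x47 XOR 0x85 = 0xC2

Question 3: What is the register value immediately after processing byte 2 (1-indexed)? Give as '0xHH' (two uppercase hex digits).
Answer: 0x40

Derivation:
After byte 1 (0xC3): reg=0x47
After byte 2 (0x85): reg=0x40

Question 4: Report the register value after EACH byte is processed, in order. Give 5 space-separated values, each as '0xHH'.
0x47 0x40 0xFF 0x35 0x9A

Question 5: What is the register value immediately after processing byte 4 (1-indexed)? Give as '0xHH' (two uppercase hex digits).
After byte 1 (0xC3): reg=0x47
After byte 2 (0x85): reg=0x40
After byte 3 (0x08): reg=0xFF
After byte 4 (0x99): reg=0x35

Answer: 0x35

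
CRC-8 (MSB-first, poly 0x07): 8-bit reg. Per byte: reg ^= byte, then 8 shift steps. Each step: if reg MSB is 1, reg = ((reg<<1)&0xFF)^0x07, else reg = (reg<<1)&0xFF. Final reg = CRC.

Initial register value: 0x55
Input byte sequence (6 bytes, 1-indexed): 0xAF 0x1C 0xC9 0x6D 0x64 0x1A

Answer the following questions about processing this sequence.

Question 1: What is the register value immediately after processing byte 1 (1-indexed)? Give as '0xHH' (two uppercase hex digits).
After byte 1 (0xAF): reg=0xE8

Answer: 0xE8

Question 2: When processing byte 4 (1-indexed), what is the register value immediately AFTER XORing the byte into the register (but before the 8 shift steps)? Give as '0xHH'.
Register before byte 4: 0x31
Byte 4: 0x6D
0x31 XOR 0x6D = 0x5C

Answer: 0x5C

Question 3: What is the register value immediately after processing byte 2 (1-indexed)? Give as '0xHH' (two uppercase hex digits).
After byte 1 (0xAF): reg=0xE8
After byte 2 (0x1C): reg=0xC2

Answer: 0xC2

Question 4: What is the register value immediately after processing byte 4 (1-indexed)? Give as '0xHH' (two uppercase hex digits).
After byte 1 (0xAF): reg=0xE8
After byte 2 (0x1C): reg=0xC2
After byte 3 (0xC9): reg=0x31
After byte 4 (0x6D): reg=0x93

Answer: 0x93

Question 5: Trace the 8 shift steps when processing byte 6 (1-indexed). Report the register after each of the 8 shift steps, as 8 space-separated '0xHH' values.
After byte 1 (0xAF): reg=0xE8
After byte 2 (0x1C): reg=0xC2
After byte 3 (0xC9): reg=0x31
After byte 4 (0x6D): reg=0x93
After byte 5 (0x64): reg=0xCB
Register before byte 6: 0xCB
After XOR with byte 0x1A: 0xD1

Answer: 0xA5 0x4D 0x9A 0x33 0x66 0xCC 0x9F 0x39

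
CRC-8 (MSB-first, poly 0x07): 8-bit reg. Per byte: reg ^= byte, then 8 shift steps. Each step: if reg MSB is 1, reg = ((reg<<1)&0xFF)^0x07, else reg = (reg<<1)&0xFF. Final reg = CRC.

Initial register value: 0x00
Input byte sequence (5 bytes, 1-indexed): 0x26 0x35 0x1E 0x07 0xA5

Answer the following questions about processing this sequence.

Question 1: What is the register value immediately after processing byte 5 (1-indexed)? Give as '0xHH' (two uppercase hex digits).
After byte 1 (0x26): reg=0xF2
After byte 2 (0x35): reg=0x5B
After byte 3 (0x1E): reg=0xDC
After byte 4 (0x07): reg=0x0F
After byte 5 (0xA5): reg=0x5F

Answer: 0x5F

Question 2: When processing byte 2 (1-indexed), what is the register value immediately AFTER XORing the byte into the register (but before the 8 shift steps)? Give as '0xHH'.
Register before byte 2: 0xF2
Byte 2: 0x35
0xF2 XOR 0x35 = 0xC7

Answer: 0xC7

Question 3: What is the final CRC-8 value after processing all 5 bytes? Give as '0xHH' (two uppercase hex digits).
After byte 1 (0x26): reg=0xF2
After byte 2 (0x35): reg=0x5B
After byte 3 (0x1E): reg=0xDC
After byte 4 (0x07): reg=0x0F
After byte 5 (0xA5): reg=0x5F

Answer: 0x5F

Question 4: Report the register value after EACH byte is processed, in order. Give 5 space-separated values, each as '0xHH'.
0xF2 0x5B 0xDC 0x0F 0x5F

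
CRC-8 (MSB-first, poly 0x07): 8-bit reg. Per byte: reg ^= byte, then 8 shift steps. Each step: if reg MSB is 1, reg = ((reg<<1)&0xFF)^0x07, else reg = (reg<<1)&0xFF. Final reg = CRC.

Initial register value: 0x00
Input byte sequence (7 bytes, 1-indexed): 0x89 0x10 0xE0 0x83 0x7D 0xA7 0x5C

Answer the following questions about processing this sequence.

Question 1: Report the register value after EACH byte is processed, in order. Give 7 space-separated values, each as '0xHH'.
0xB6 0x7B 0xC8 0xF6 0xB8 0x5D 0x07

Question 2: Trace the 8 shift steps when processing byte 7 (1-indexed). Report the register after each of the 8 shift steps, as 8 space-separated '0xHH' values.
Answer: 0x02 0x04 0x08 0x10 0x20 0x40 0x80 0x07

Derivation:
After byte 1 (0x89): reg=0xB6
After byte 2 (0x10): reg=0x7B
After byte 3 (0xE0): reg=0xC8
After byte 4 (0x83): reg=0xF6
After byte 5 (0x7D): reg=0xB8
After byte 6 (0xA7): reg=0x5D
Register before byte 7: 0x5D
After XOR with byte 0x5C: 0x01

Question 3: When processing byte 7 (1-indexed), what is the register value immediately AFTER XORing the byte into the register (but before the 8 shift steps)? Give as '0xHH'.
Register before byte 7: 0x5D
Byte 7: 0x5C
0x5D XOR 0x5C = 0x01

Answer: 0x01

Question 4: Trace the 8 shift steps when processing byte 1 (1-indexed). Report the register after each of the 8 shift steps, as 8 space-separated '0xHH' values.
Register before byte 1: 0x00
After XOR with byte 0x89: 0x89

Answer: 0x15 0x2A 0x54 0xA8 0x57 0xAE 0x5B 0xB6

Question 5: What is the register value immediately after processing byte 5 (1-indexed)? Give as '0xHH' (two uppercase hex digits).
Answer: 0xB8

Derivation:
After byte 1 (0x89): reg=0xB6
After byte 2 (0x10): reg=0x7B
After byte 3 (0xE0): reg=0xC8
After byte 4 (0x83): reg=0xF6
After byte 5 (0x7D): reg=0xB8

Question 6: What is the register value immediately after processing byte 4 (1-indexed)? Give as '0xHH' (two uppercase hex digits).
After byte 1 (0x89): reg=0xB6
After byte 2 (0x10): reg=0x7B
After byte 3 (0xE0): reg=0xC8
After byte 4 (0x83): reg=0xF6

Answer: 0xF6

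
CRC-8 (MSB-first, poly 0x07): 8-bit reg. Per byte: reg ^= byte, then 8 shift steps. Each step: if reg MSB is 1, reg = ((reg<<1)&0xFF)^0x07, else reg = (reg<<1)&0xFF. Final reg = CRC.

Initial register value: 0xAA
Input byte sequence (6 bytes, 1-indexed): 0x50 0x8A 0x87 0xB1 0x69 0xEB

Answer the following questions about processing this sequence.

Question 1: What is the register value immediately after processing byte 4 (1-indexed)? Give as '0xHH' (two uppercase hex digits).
Answer: 0xD0

Derivation:
After byte 1 (0x50): reg=0xE8
After byte 2 (0x8A): reg=0x29
After byte 3 (0x87): reg=0x43
After byte 4 (0xB1): reg=0xD0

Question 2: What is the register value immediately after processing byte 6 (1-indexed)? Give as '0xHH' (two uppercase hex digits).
After byte 1 (0x50): reg=0xE8
After byte 2 (0x8A): reg=0x29
After byte 3 (0x87): reg=0x43
After byte 4 (0xB1): reg=0xD0
After byte 5 (0x69): reg=0x26
After byte 6 (0xEB): reg=0x6D

Answer: 0x6D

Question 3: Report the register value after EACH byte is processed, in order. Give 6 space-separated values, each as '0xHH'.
0xE8 0x29 0x43 0xD0 0x26 0x6D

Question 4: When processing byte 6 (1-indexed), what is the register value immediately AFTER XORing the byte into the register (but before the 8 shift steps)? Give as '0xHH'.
Answer: 0xCD

Derivation:
Register before byte 6: 0x26
Byte 6: 0xEB
0x26 XOR 0xEB = 0xCD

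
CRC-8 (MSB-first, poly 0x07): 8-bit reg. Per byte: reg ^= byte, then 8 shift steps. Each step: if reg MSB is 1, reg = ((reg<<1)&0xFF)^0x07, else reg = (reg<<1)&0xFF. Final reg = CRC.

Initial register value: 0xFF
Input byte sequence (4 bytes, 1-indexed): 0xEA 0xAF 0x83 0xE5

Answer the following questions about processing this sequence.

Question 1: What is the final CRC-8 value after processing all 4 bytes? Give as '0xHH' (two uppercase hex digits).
After byte 1 (0xEA): reg=0x6B
After byte 2 (0xAF): reg=0x52
After byte 3 (0x83): reg=0x39
After byte 4 (0xE5): reg=0x1A

Answer: 0x1A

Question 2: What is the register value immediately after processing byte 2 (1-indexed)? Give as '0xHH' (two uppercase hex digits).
Answer: 0x52

Derivation:
After byte 1 (0xEA): reg=0x6B
After byte 2 (0xAF): reg=0x52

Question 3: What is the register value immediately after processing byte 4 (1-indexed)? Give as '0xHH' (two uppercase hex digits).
Answer: 0x1A

Derivation:
After byte 1 (0xEA): reg=0x6B
After byte 2 (0xAF): reg=0x52
After byte 3 (0x83): reg=0x39
After byte 4 (0xE5): reg=0x1A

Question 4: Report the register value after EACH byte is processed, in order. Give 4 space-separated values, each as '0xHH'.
0x6B 0x52 0x39 0x1A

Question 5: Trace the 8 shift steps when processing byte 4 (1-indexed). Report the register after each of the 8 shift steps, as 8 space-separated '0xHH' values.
Answer: 0xBF 0x79 0xF2 0xE3 0xC1 0x85 0x0D 0x1A

Derivation:
After byte 1 (0xEA): reg=0x6B
After byte 2 (0xAF): reg=0x52
After byte 3 (0x83): reg=0x39
Register before byte 4: 0x39
After XOR with byte 0xE5: 0xDC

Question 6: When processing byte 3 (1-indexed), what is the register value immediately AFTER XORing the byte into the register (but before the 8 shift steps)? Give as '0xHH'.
Register before byte 3: 0x52
Byte 3: 0x83
0x52 XOR 0x83 = 0xD1

Answer: 0xD1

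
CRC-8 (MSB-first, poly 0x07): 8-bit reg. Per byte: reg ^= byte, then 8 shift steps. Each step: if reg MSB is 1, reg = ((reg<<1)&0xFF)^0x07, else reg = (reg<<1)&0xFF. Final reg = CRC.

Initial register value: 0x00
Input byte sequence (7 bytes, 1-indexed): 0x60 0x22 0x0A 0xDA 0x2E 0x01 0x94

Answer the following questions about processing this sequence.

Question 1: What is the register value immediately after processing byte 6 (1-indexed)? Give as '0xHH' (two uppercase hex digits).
After byte 1 (0x60): reg=0x27
After byte 2 (0x22): reg=0x1B
After byte 3 (0x0A): reg=0x77
After byte 4 (0xDA): reg=0x4A
After byte 5 (0x2E): reg=0x3B
After byte 6 (0x01): reg=0xA6

Answer: 0xA6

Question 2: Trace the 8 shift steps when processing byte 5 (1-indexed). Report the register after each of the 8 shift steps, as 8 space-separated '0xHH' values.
Answer: 0xC8 0x97 0x29 0x52 0xA4 0x4F 0x9E 0x3B

Derivation:
After byte 1 (0x60): reg=0x27
After byte 2 (0x22): reg=0x1B
After byte 3 (0x0A): reg=0x77
After byte 4 (0xDA): reg=0x4A
Register before byte 5: 0x4A
After XOR with byte 0x2E: 0x64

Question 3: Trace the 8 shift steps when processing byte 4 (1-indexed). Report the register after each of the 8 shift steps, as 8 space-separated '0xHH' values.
After byte 1 (0x60): reg=0x27
After byte 2 (0x22): reg=0x1B
After byte 3 (0x0A): reg=0x77
Register before byte 4: 0x77
After XOR with byte 0xDA: 0xAD

Answer: 0x5D 0xBA 0x73 0xE6 0xCB 0x91 0x25 0x4A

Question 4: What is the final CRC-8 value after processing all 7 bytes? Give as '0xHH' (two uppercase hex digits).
Answer: 0x9E

Derivation:
After byte 1 (0x60): reg=0x27
After byte 2 (0x22): reg=0x1B
After byte 3 (0x0A): reg=0x77
After byte 4 (0xDA): reg=0x4A
After byte 5 (0x2E): reg=0x3B
After byte 6 (0x01): reg=0xA6
After byte 7 (0x94): reg=0x9E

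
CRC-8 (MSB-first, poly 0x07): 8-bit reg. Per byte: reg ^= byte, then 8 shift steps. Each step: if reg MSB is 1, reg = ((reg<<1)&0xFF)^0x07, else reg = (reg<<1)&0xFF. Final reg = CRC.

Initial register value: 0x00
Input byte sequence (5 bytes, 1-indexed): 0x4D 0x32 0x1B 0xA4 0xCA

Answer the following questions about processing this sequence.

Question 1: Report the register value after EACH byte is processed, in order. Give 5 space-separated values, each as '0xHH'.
0xE4 0x2C 0x85 0xE7 0xC3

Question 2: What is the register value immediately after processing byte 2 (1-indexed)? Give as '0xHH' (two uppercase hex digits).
After byte 1 (0x4D): reg=0xE4
After byte 2 (0x32): reg=0x2C

Answer: 0x2C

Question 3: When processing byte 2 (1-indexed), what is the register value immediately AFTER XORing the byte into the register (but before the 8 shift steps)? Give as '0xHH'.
Register before byte 2: 0xE4
Byte 2: 0x32
0xE4 XOR 0x32 = 0xD6

Answer: 0xD6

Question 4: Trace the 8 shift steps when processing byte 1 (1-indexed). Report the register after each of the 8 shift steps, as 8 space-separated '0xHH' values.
Answer: 0x9A 0x33 0x66 0xCC 0x9F 0x39 0x72 0xE4

Derivation:
Register before byte 1: 0x00
After XOR with byte 0x4D: 0x4D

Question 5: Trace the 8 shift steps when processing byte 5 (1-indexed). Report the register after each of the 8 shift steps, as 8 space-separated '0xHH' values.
After byte 1 (0x4D): reg=0xE4
After byte 2 (0x32): reg=0x2C
After byte 3 (0x1B): reg=0x85
After byte 4 (0xA4): reg=0xE7
Register before byte 5: 0xE7
After XOR with byte 0xCA: 0x2D

Answer: 0x5A 0xB4 0x6F 0xDE 0xBB 0x71 0xE2 0xC3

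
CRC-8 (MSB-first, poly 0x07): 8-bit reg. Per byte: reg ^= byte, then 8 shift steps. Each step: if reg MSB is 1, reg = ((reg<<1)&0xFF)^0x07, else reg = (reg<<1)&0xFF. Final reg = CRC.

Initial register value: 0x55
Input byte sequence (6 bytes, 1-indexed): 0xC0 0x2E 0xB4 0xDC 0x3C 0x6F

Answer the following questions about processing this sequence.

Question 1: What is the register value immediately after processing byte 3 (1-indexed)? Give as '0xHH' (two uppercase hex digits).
Answer: 0x14

Derivation:
After byte 1 (0xC0): reg=0xE2
After byte 2 (0x2E): reg=0x6A
After byte 3 (0xB4): reg=0x14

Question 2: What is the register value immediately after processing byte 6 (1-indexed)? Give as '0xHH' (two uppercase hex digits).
After byte 1 (0xC0): reg=0xE2
After byte 2 (0x2E): reg=0x6A
After byte 3 (0xB4): reg=0x14
After byte 4 (0xDC): reg=0x76
After byte 5 (0x3C): reg=0xF1
After byte 6 (0x6F): reg=0xD3

Answer: 0xD3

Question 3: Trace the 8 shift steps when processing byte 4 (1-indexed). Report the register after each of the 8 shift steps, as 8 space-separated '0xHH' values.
Answer: 0x97 0x29 0x52 0xA4 0x4F 0x9E 0x3B 0x76

Derivation:
After byte 1 (0xC0): reg=0xE2
After byte 2 (0x2E): reg=0x6A
After byte 3 (0xB4): reg=0x14
Register before byte 4: 0x14
After XOR with byte 0xDC: 0xC8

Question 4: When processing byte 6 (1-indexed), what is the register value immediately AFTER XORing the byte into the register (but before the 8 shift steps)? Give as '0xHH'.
Answer: 0x9E

Derivation:
Register before byte 6: 0xF1
Byte 6: 0x6F
0xF1 XOR 0x6F = 0x9E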